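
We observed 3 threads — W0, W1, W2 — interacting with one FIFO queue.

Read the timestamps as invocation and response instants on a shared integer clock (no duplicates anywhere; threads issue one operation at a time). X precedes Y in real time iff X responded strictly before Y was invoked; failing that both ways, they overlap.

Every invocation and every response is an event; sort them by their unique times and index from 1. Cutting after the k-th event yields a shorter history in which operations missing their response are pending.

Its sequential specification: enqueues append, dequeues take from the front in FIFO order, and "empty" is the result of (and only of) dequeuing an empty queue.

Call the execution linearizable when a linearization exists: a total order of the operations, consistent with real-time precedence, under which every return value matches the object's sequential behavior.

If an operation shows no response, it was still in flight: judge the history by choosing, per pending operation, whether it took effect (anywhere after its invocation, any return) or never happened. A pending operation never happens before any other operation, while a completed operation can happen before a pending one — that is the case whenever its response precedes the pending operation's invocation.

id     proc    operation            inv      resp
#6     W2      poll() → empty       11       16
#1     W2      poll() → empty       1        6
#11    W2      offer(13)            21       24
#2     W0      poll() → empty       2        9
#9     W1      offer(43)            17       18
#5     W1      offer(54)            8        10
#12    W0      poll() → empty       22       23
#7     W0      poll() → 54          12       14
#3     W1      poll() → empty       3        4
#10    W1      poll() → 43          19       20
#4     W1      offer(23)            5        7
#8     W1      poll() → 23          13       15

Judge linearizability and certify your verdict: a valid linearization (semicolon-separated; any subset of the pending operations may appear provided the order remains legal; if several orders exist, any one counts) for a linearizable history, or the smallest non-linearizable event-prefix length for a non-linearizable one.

linearizable — witness: #1; #2; #3; #4; #5; #8; #7; #6; #9; #10; #12; #11

after step 1 (#1 poll() → empty): queue <>
after step 2 (#2 poll() → empty): queue <>
after step 3 (#3 poll() → empty): queue <>
after step 4 (#4 offer(23)): queue <23>
after step 5 (#5 offer(54)): queue <23,54>
after step 6 (#8 poll() → 23): queue <54>
after step 7 (#7 poll() → 54): queue <>
after step 8 (#6 poll() → empty): queue <>
after step 9 (#9 offer(43)): queue <43>
after step 10 (#10 poll() → 43): queue <>
after step 11 (#12 poll() → empty): queue <>
after step 12 (#11 offer(13)): queue <13>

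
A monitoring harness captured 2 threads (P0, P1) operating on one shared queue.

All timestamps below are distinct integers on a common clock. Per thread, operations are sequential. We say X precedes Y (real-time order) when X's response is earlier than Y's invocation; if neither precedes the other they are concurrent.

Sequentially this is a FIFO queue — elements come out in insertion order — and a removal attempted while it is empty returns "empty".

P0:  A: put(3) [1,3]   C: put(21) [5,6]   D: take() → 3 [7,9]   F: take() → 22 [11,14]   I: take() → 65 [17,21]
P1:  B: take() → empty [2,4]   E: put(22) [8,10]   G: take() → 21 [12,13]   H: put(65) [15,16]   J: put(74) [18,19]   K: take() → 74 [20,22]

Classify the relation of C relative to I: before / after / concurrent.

before

C spans [5,6], I spans [17,21]
resp(C)=6 < inv(I)=17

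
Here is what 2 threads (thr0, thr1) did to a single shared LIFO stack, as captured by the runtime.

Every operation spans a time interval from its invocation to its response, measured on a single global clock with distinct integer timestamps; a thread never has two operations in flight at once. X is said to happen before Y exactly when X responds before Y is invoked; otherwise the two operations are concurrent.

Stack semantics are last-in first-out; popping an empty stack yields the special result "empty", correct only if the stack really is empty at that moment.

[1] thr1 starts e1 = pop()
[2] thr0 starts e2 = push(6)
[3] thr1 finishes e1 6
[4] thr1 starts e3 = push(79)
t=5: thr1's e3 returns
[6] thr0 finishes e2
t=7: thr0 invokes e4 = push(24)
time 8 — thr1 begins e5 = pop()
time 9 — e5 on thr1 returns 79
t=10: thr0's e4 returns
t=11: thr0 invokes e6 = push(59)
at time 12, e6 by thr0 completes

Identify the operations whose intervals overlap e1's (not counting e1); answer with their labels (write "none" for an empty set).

e2

concurrent with e1 ([1,3]): every op whose interval crosses 1..3
e2 [2,6]: concurrent
e3 [4,5]: after
e4 [7,10]: after
e5 [8,9]: after
e6 [11,12]: after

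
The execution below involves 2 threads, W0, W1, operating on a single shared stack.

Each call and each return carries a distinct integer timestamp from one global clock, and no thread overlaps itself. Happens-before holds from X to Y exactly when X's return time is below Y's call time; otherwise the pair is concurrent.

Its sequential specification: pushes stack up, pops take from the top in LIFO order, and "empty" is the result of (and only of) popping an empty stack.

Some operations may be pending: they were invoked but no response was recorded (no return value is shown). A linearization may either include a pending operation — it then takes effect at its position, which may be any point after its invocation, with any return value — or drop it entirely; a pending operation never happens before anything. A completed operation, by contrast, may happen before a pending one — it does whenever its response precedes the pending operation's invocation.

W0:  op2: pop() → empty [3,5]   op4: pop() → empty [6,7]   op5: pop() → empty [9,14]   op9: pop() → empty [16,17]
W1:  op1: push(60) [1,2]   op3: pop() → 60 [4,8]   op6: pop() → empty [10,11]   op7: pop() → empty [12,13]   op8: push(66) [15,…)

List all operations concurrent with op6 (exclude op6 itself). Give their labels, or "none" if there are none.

op6 runs from 10 to 11; window-overlapping ops are concurrent
op1 [1,2]: before
op2 [3,5]: before
op3 [4,8]: before
op4 [6,7]: before
op5 [9,14]: concurrent
op7 [12,13]: after
op8 [15,…): after
op9 [16,17]: after

op5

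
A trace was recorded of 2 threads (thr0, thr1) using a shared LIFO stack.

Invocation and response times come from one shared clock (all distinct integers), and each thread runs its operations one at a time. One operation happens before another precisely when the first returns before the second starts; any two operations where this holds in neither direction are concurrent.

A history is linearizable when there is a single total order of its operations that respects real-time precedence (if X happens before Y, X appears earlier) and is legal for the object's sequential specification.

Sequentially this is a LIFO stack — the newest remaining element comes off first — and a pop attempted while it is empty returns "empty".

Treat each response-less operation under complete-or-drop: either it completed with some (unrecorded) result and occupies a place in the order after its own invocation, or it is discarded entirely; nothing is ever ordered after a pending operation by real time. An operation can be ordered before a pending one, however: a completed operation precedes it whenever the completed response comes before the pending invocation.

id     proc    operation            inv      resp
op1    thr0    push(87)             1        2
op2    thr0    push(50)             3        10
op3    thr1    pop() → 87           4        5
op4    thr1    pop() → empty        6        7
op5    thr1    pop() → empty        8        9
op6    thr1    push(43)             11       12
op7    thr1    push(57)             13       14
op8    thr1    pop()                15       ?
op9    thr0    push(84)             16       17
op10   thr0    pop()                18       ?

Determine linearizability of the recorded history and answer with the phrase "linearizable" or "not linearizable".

a witness: op1, op3, op4, op5, op2, op6, op7, op8, op9
1. op1 push(87), leaving stack <87>
2. op3 pop() → 87, leaving stack <>
3. op4 pop() → empty, leaving stack <>
4. op5 pop() → empty, leaving stack <>
5. op2 push(50), leaving stack <50>
6. op6 push(43), leaving stack <50,43>
7. op7 push(57), leaving stack <50,43,57>
8. op8 pop() (pending, included), leaving stack <50,43>
9. op9 push(84), leaving stack <50,43,84>

linearizable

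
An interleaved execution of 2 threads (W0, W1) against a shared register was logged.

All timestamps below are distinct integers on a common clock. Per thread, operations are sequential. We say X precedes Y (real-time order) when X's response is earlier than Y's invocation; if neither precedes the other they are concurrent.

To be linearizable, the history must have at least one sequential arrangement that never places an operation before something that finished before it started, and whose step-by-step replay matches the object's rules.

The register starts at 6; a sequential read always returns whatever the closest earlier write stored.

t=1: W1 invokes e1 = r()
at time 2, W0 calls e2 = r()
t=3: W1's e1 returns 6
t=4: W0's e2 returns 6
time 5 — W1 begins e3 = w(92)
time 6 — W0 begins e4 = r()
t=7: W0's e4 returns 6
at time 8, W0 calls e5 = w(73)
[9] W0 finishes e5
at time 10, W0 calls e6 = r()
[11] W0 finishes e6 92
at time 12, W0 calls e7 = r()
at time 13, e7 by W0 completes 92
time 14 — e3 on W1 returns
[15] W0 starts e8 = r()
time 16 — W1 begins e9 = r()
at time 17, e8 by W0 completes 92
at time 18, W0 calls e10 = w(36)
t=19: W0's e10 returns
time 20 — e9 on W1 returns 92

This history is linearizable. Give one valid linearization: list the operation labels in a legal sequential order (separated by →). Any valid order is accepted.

after step 1 (e1 r() → 6): value 6
after step 2 (e2 r() → 6): value 6
after step 3 (e4 r() → 6): value 6
after step 4 (e5 w(73)): value 73
after step 5 (e3 w(92)): value 92
after step 6 (e6 r() → 92): value 92
after step 7 (e7 r() → 92): value 92
after step 8 (e8 r() → 92): value 92
after step 9 (e9 r() → 92): value 92
after step 10 (e10 w(36)): value 36

e1 → e2 → e4 → e5 → e3 → e6 → e7 → e8 → e9 → e10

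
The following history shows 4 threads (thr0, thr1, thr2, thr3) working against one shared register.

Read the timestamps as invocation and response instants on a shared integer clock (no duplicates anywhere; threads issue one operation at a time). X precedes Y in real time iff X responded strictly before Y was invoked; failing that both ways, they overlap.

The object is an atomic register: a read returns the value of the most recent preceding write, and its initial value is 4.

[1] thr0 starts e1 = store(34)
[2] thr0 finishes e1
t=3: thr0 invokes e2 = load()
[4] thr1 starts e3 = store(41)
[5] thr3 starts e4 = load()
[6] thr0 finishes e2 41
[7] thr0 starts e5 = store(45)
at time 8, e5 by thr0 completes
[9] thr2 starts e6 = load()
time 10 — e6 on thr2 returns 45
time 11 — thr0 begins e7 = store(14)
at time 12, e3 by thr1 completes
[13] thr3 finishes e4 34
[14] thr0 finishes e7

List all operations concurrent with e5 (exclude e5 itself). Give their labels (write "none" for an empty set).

e3, e4

overlap test against e5 [7,8]: concurrent iff the interval meets 7..8
e1 [1,2]: before
e2 [3,6]: before
e3 [4,12]: concurrent
e4 [5,13]: concurrent
e6 [9,10]: after
e7 [11,14]: after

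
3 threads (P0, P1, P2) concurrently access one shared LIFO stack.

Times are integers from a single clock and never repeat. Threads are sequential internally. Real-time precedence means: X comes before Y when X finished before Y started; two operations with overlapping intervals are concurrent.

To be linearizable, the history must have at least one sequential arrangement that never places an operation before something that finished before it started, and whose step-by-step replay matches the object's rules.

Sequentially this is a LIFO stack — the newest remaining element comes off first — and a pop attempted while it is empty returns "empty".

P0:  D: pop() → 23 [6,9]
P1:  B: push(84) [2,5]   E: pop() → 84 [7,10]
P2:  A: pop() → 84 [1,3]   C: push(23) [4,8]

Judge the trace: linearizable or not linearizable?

not linearizable

through event 9 a valid linearization exists; event 10 (E responding at time 10) ends that
all 14 real-time-respecting orders fail — 5 completed LIFO stack operations, no legal replay
for example A, B, C, D, E fails at step 1: A pop() → 84 is not legal there
for example A, B, C, E, D fails at step 1: A pop() → 84 is not legal there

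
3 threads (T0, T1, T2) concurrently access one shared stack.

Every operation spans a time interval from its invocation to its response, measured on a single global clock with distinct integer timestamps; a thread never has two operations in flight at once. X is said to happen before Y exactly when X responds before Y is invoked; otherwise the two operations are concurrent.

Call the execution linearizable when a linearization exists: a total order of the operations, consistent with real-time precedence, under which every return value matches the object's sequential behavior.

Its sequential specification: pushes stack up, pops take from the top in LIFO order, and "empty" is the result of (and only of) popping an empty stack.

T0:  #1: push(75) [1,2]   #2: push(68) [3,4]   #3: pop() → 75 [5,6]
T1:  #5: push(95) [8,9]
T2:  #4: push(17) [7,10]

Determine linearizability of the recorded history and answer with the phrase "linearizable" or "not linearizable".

not linearizable

prefix check: 1..5 passes, 1..6 fails once #3's time-6 response joins
a single order respects real time; the 3 completed stack operations fail replay along it
take #1, #2, #3: step 3 already fails, because #3 pop() → 75 cannot occur there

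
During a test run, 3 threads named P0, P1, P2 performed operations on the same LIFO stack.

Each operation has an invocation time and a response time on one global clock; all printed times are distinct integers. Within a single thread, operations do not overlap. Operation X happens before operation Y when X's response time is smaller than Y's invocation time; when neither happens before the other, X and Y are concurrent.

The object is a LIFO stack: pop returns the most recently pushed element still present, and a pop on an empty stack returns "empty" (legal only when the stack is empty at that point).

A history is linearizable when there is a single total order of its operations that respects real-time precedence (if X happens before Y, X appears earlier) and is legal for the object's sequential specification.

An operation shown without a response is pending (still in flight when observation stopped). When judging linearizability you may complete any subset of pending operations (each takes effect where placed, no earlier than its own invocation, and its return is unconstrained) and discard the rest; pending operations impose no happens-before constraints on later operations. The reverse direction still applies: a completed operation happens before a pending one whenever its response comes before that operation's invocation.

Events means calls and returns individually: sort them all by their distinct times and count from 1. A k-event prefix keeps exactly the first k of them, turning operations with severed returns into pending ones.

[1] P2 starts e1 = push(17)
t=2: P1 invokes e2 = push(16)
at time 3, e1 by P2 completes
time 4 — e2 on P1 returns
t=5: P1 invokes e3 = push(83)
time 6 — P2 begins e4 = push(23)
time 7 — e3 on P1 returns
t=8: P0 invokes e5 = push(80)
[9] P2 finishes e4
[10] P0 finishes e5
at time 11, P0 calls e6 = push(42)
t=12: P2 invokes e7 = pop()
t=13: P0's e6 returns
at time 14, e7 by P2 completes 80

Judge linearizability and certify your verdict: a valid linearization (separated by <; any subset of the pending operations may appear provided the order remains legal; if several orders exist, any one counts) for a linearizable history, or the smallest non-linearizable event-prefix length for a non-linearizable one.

linearizable — witness: e1 < e2 < e3 < e4 < e5 < e7 < e6

step 1: e1 push(17) — stack <17>
step 2: e2 push(16) — stack <17,16>
step 3: e3 push(83) — stack <17,16,83>
step 4: e4 push(23) — stack <17,16,83,23>
step 5: e5 push(80) — stack <17,16,83,23,80>
step 6: e7 pop() → 80 — stack <17,16,83,23>
step 7: e6 push(42) — stack <17,16,83,23,42>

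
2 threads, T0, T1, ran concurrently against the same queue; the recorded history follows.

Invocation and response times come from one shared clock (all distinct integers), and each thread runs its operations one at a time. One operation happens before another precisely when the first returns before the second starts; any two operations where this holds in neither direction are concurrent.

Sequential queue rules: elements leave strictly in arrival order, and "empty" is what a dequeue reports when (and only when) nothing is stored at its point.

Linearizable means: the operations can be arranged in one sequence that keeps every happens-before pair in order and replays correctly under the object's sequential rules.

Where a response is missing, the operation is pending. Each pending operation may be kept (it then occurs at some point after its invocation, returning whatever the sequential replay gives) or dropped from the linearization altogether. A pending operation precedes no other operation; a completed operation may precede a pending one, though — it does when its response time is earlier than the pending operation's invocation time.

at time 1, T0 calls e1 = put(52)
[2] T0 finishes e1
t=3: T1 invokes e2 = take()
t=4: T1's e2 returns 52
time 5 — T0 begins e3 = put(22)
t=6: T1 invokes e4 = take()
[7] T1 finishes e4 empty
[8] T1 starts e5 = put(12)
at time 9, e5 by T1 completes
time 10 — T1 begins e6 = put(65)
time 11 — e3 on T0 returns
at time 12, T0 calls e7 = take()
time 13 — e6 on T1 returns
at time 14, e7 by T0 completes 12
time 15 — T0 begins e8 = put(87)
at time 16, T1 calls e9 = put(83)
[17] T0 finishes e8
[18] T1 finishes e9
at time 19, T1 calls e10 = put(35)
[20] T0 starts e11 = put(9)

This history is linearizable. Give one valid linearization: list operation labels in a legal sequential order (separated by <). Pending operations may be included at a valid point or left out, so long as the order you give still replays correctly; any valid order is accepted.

e1 < e2 < e4 < e5 < e3 < e6 < e7 < e8 < e9

after step 1 (e1 put(52)): queue <52>
after step 2 (e2 take() → 52): queue <>
after step 3 (e4 take() → empty): queue <>
after step 4 (e5 put(12)): queue <12>
after step 5 (e3 put(22)): queue <12,22>
after step 6 (e6 put(65)): queue <12,22,65>
after step 7 (e7 take() → 12): queue <22,65>
after step 8 (e8 put(87)): queue <22,65,87>
after step 9 (e9 put(83)): queue <22,65,87,83>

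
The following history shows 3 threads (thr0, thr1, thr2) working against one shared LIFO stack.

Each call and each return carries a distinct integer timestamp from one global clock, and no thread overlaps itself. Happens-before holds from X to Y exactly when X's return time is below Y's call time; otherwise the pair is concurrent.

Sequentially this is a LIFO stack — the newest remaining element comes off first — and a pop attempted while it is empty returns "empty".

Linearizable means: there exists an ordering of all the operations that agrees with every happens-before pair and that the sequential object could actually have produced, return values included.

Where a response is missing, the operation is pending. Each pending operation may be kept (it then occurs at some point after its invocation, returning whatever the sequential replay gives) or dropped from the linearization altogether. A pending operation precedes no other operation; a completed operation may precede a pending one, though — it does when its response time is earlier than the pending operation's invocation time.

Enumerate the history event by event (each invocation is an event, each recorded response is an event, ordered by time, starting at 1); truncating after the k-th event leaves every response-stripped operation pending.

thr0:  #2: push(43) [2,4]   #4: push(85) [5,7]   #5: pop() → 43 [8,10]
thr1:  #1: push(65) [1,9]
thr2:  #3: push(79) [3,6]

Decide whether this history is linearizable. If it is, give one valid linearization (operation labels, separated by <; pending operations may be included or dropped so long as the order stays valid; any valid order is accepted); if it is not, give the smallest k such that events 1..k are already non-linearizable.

events 1..9 are fine; event 10 — the response of #5 at time 10 — makes the prefix non-linearizable
no legal order exists: 15 real-time-consistent candidates over 5 completed LIFO stack operations, all rejected
take #1, #2, #3, #4, #5: step 5 already fails, because #5 pop() → 43 cannot occur there
take #1, #2, #4, #3, #5: step 5 already fails, because #5 pop() → 43 cannot occur there

not linearizable — minimal violating prefix: 10 events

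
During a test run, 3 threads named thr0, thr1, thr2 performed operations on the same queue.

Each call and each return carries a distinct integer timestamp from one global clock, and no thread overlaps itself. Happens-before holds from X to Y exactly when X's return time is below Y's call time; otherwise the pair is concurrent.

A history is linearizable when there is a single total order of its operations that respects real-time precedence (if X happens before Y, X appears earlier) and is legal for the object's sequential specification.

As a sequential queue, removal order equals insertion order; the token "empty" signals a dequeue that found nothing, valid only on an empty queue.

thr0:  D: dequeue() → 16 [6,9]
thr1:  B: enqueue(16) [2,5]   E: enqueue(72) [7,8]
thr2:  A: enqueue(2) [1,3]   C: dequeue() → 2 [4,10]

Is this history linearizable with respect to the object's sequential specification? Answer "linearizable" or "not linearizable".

linearizable

a witness: A, B, C, D, E
step 1: A enqueue(2) — queue <2>
step 2: B enqueue(16) — queue <2,16>
step 3: C dequeue() → 2 — queue <16>
step 4: D dequeue() → 16 — queue <>
step 5: E enqueue(72) — queue <72>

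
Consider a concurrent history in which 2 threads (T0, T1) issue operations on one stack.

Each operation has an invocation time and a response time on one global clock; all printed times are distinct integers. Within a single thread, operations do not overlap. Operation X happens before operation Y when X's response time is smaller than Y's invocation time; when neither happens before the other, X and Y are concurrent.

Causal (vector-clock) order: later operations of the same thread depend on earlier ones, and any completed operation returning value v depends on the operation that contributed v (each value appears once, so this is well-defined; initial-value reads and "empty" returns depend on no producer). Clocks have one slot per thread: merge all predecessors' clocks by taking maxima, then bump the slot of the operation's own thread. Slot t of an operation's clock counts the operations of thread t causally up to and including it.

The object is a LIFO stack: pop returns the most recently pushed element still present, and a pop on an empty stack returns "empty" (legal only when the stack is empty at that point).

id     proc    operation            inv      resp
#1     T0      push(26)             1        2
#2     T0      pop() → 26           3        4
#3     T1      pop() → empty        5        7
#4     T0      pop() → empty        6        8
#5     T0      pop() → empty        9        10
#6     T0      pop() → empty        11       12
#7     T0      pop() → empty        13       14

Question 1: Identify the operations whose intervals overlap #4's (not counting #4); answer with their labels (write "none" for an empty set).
concurrent with #4 ([6,8]): every op whose interval crosses 6..8
#1 [1,2]: before
#2 [3,4]: before
#3 [5,7]: concurrent
#5 [9,10]: after
#6 [11,12]: after
#7 [13,14]: after

#3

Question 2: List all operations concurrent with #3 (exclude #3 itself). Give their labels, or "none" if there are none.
overlap test against #3 [5,7]: concurrent iff the interval meets 5..7
#1 [1,2]: before
#2 [3,4]: before
#4 [6,8]: concurrent
#5 [9,10]: after
#6 [11,12]: after
#7 [13,14]: after

#4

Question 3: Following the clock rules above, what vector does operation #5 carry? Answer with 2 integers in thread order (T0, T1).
root op #3, invoked 5: fresh clock plus T1's own tick → (0, 1)
root op #1, invoked 1: fresh clock plus T0's own tick → (1, 0)
#2, invoked 3, takes VC(#1)=(1, 0) under max, adds 1 for T0 → (2, 0)
#4, invoked 6, takes VC(#2)=(2, 0) under max, adds 1 for T0 → (3, 0)
#5, invoked 9, takes VC(#4)=(3, 0) under max, adds 1 for T0 → (4, 0)
#6, invoked 11, takes VC(#5)=(4, 0) under max, adds 1 for T0 → (5, 0)
#7, invoked 13, takes VC(#6)=(5, 0) under max, adds 1 for T0 → (6, 0)
target: VC(#5) = (4, 0)

(4, 0)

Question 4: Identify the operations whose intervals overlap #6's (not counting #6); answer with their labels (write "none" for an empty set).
#6 spans [11,12]: anything still running between times 11 and 12 counts as concurrent
#1 [1,2]: before
#2 [3,4]: before
#3 [5,7]: before
#4 [6,8]: before
#5 [9,10]: before
#7 [13,14]: after

none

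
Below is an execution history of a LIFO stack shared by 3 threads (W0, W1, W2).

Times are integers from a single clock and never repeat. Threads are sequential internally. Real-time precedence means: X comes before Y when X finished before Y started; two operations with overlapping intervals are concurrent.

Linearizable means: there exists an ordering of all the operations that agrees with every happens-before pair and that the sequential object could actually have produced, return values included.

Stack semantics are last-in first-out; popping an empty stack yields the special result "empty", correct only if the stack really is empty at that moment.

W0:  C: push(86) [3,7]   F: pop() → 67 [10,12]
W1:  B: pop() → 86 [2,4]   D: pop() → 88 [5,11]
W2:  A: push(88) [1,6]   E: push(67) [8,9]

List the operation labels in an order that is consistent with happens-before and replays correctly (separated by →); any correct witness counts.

A → C → B → D → E → F

step 1: A push(88) — stack <88>
step 2: C push(86) — stack <88,86>
step 3: B pop() → 86 — stack <88>
step 4: D pop() → 88 — stack <>
step 5: E push(67) — stack <67>
step 6: F pop() → 67 — stack <>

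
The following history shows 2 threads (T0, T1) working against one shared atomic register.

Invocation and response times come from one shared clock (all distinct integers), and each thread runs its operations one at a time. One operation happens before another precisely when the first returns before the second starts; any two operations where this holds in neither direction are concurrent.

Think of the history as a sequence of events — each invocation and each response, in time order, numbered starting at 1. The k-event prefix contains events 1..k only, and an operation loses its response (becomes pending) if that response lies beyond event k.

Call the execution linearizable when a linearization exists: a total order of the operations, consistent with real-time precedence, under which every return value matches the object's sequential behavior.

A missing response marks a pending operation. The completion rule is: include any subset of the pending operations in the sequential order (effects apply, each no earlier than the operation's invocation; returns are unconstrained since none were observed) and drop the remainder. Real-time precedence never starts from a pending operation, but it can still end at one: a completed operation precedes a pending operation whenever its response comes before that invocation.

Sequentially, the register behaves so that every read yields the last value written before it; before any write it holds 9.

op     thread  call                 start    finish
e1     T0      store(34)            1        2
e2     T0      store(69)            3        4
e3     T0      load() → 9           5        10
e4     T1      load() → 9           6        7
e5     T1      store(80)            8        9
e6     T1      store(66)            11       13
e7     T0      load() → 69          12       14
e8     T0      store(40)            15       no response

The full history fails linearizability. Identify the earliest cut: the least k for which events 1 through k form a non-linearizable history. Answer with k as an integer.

7

events 1..6 are linearizable, e.g. via e1, e2:
1. e1 store(34), leaving value 34
2. e2 store(69), leaving value 69
event 7 — e4's response, time 7 — after it, nothing linearizes
completion choices over the 1 pending operation (e3) were checked; none helps
e.g. e1, e2, e4 (pending dropped): illegal at step 3, since e4 load() → 9 cannot apply there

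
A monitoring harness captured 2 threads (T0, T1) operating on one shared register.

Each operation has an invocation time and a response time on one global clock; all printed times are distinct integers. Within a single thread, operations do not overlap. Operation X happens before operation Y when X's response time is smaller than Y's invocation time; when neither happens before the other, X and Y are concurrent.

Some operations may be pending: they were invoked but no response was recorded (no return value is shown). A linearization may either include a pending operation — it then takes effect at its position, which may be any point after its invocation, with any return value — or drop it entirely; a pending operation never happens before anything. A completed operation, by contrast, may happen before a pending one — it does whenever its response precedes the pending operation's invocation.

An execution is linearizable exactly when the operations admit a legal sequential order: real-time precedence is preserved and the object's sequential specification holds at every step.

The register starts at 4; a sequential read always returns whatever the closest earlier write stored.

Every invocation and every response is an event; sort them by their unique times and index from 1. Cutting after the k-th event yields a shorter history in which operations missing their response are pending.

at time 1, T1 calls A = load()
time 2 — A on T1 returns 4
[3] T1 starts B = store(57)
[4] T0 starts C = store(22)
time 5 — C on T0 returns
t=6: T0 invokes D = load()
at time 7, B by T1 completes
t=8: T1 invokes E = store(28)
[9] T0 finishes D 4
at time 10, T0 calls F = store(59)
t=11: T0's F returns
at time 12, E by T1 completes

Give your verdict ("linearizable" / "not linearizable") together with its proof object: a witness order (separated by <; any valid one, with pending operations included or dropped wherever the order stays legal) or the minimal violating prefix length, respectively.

not linearizable — minimal violating prefix: 9 events

through event 8 a valid linearization exists; event 9 (D responding at time 9) ends that
real-time-consistent orders of the 4 completed operations: 3 — all fail the register replay
include/drop combinations of the 1 pending operation (E) were all tried; none helps
one such order, A, B, C, D (pending dropped), breaks at step 4 where D load() → 4 is illegal
one such order, A, C, B, D (pending dropped), breaks at step 4 where D load() → 4 is illegal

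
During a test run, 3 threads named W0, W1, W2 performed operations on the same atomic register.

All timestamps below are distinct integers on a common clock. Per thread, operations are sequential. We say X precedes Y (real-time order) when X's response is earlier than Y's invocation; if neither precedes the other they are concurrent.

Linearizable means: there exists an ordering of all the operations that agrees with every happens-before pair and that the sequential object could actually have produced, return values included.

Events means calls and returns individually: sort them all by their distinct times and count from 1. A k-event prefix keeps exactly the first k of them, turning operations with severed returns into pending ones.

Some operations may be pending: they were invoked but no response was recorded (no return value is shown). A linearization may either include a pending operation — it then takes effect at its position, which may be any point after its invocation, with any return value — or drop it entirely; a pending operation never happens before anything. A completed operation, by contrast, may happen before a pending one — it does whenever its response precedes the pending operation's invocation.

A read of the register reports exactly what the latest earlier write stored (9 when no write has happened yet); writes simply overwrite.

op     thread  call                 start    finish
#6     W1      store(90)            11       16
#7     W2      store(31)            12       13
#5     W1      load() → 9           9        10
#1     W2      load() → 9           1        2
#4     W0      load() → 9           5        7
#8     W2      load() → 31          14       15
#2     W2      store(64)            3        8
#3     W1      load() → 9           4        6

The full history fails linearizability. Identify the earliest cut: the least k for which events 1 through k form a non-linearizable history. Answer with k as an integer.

10

events 1..9 are linearizable, e.g. via #1, #3, #4, #2:
step 1: #1 load() → 9 — value 9
step 2: #3 load() → 9 — value 9
step 3: #4 load() → 9 — value 9
step 4: #2 store(64) — value 64
event 10 — #5's response, time 10 — after it, nothing linearizes
sample order #1, #2, #3, #4, #5 stalls at step 3 — #3 load() → 9 has no legal effect
sample order #1, #2, #4, #3, #5 stalls at step 3 — #4 load() → 9 has no legal effect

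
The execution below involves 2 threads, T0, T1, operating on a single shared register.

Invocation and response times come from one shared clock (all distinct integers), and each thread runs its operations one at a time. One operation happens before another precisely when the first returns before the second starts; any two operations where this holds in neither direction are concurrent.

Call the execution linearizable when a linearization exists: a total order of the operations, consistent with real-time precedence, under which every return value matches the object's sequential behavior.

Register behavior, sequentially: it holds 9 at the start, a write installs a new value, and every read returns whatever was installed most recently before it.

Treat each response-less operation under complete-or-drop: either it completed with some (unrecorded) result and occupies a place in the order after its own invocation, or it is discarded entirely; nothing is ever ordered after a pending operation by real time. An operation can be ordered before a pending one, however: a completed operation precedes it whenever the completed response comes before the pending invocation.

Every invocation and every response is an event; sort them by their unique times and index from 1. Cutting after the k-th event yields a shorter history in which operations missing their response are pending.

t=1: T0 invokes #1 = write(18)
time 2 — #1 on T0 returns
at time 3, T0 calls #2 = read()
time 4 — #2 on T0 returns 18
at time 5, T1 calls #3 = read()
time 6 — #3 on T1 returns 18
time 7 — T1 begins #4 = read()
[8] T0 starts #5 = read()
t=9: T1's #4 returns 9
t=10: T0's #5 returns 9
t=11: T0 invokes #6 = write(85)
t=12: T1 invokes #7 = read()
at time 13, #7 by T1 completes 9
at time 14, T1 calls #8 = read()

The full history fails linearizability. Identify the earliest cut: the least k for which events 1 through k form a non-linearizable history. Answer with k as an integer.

9

events 1..8 are linearizable, e.g. via #1, #2, #3:
step 1: #1 write(18) — value 18
step 2: #2 read() → 18 — value 18
step 3: #3 read() → 18 — value 18
once event 9 joins (#4's response, time 9), exhaustive search finds no witness
every completion of the 1 pending operation (#5) was checked; none linearizes
for example #1, #2, #3, #4 (pending dropped) fails at step 4: #4 read() → 9 is not legal there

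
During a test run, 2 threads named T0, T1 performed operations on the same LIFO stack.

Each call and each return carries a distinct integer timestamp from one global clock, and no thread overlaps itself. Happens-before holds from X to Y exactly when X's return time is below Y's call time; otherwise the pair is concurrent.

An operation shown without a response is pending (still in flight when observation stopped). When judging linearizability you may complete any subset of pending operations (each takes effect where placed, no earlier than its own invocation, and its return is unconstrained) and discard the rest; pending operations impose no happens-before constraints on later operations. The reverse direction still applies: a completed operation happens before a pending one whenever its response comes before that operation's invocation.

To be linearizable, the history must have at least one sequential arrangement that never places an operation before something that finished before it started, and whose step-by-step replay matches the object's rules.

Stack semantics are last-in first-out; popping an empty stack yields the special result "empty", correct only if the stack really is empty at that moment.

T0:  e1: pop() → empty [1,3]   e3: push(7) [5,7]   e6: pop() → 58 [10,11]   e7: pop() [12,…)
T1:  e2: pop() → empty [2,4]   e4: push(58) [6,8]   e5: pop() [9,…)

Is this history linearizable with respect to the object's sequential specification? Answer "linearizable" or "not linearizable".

a witness: e1, e2, e3, e4, e6
after step 1 (e1 pop() → empty): stack <>
after step 2 (e2 pop() → empty): stack <>
after step 3 (e3 push(7)): stack <7>
after step 4 (e4 push(58)): stack <7,58>
after step 5 (e6 pop() → 58): stack <7>

linearizable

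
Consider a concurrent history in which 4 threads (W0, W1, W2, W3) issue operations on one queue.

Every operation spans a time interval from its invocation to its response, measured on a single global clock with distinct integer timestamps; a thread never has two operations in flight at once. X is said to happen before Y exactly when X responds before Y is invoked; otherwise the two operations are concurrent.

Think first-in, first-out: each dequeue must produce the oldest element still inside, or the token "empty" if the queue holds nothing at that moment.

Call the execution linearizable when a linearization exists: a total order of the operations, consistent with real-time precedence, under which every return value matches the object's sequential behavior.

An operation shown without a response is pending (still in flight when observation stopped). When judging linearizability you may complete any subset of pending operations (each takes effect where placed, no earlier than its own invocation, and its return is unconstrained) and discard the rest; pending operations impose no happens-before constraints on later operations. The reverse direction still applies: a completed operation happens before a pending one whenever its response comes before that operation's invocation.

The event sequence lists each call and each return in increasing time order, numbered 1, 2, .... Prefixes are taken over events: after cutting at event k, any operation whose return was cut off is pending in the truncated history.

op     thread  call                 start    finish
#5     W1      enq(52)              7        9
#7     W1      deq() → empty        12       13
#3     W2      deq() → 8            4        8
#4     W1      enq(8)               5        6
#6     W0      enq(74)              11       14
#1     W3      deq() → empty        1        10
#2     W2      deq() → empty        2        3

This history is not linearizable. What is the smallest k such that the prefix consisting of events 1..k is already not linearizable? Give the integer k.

13

events 1..12 are still linearizable — one witness is #1, #2, #4, #3, #5:
1. #1 deq() → empty, leaving queue <>
2. #2 deq() → empty, leaving queue <>
3. #4 enq(8), leaving queue <8>
4. #3 deq() → 8, leaving queue <>
5. #5 enq(52), leaving queue <52>
at event 13 (#7's time-13 response) nothing linearizes any more
including or dropping the 1 pending operation (#6) in any combination fails
for example #1, #2, #3, #4, #5, #7 (pending dropped) fails at step 3: #3 deq() → 8 is not legal there
for example #1, #2, #4, #3, #5, #7 (pending dropped) fails at step 6: #7 deq() → empty is not legal there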